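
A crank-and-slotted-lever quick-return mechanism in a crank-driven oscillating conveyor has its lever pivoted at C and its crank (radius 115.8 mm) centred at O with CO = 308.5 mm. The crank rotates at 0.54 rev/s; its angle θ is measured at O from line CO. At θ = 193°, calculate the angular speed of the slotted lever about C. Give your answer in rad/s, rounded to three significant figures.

1.86

ω = 3.393 rad/s (from 0.54 rev/s).
Crank pin A relative to C: A = (d + r cosθ, r sinθ); lever angle φ = atan2(r sinθ, d + r cosθ).
Differentiating tanφ: φ̇ = rω(d cosθ + r)/(d² + r² + 2dr cosθ).
d² + r² + 2dr cosθ = |CA|² = 0.0389645 m²;  d cosθ + r = -0.18479 m.
|ω_lever| = |0.1158·3.393·-0.18479| / 0.0389645 = 1.8634 rad/s.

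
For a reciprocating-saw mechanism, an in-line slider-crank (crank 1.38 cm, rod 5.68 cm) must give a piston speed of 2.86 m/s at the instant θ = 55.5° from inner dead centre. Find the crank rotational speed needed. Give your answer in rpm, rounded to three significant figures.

For an in-line slider-crank, |v_piston| = rω|sinθ|·[1 + r cosθ/√(L² − r² sin²θ)].
With r = 0.0138 m, L = 0.0568 m, θ = 55.5°: the bracketed kinematic factor |dx/dθ| = 0.01297 m.
ω = v/|dx/dθ| = 2.86/0.01297 = 220.5 rad/s.
N = 60ω/(2π) = 2105.6 rpm.

2110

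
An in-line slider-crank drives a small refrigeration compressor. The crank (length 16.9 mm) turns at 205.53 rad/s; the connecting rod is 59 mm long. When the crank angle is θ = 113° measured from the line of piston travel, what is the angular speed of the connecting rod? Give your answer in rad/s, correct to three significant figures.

ω = 205.5 rad/s
The rod makes angle φ with the slider axis where L sinφ = r sinθ; differentiating, L cosφ·φ̇ = r ω cosθ.
L cosφ = √(L² − r² sin²θ) = 0.056912 m.
|ω_rod| = r ω |cosθ| / √(L² − r² sin²θ) = 0.0169·205.5·0.39073/0.056912 = 23.847 rad/s.

23.8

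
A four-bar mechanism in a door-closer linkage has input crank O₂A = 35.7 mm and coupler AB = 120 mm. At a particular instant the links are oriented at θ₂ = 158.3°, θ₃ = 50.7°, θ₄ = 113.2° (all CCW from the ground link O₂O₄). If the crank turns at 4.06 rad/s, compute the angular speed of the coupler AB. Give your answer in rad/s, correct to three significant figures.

ω₂ = 4.06 rad/s
Differentiating the loop-closure r₂e^{iθ₂}+r₃e^{iθ₃}=r₁+r₄e^{iθ₄} gives r₂ω₂e^{iθ₂}+r₃ω₃e^{iθ₃}=r₄ω₄e^{iθ₄}.
Eliminating the other unknown: ω₃ = r₂ω₂ sin(θ₄−θ₂) / [r₃ sin(θ₃−θ₄)].
Numerator sine = -0.70834; denominator sine = -0.88701.
Result = 0.0357·4.06·(-0.70834) / (0.12·(-0.88701)) = +0.96455 rad/s; magnitude 0.96455 rad/s.

0.965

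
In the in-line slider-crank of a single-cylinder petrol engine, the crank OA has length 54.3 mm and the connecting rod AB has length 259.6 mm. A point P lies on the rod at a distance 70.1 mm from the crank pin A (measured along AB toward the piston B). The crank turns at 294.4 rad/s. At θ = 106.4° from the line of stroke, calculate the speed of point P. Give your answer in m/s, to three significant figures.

ω = 294.4 rad/s.  Crank-pin speed |V_A| = rω = 15.986 m/s, perpendicular to OA.
Rod angle: sinφ = −(r/L) sinθ ⇒ φ = -11.575°; ω_rod = −rω cosθ/√(L²−r²sin²θ) = +17.747 rad/s.
V_P = V_A + ω_rod × AP, with AP = 0.0701 m along the rod.
Components: V_Px = −rω sinθ − a·ω_rod·sinφ = -15.086 m/s;  V_Py = rω cosθ + a·ω_rod·cosφ = -3.2947 m/s.
|V_P| = √(V_Px² + V_Py²) = 15.441 m/s.

15.4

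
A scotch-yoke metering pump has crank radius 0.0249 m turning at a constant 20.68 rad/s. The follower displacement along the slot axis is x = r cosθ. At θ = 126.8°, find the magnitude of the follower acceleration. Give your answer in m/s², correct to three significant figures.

ω = 20.68 rad/s
x = r cosθ ⇒ ẍ = −rω² cosθ (ω constant).
|a| = rω²|cosθ| = 0.0249·(20.68)²·|cos 126.8°| = 6.3789 m/s².

6.38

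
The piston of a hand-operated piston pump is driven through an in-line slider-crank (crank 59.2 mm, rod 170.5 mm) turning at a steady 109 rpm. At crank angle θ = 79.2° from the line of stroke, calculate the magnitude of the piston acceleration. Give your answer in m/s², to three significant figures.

ω = 2π·109/60 = 11.41 rad/s
x(θ) = r cosθ + √(L² − r² sin²θ); with ω constant, a = ω²·d²x/dθ².
d²x/dθ² = −r cosθ − r²(cos2θ)/√u − r⁴ sin²2θ/(4u^{3/2}),  u = L² − r² sin²θ = 0.0256887 m².
Substituting r = 0.0592 m, L = 0.1705 m, θ = 79.2°: d²x/dθ² = +0.0091366 m.
a = ω²·d²x/dθ² = (11.41)²·(+0.0091366) = +1.1904 m/s²;  |a| = 1.1904 m/s².

1.19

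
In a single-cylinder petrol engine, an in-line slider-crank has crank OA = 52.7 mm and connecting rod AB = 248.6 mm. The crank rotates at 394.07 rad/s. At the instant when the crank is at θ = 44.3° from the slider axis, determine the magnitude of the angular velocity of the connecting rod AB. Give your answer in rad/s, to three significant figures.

ω = 394.1 rad/s
The rod makes angle φ with the slider axis where L sinφ = r sinθ; differentiating, L cosφ·φ̇ = r ω cosθ.
L cosφ = √(L² − r² sin²θ) = 0.24586 m.
|ω_rod| = r ω |cosθ| / √(L² − r² sin²θ) = 0.0527·394.1·0.71569/0.24586 = 60.454 rad/s.

60.5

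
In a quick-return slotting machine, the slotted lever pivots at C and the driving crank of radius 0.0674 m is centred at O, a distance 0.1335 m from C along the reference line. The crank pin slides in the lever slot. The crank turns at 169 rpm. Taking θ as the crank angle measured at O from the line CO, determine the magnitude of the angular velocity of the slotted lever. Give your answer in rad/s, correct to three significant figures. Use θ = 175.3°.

17.7

ω = 17.7 rad/s (from 169 rpm).
Crank pin A relative to C: A = (d + r cosθ, r sinθ); lever angle φ = atan2(r sinθ, d + r cosθ).
Differentiating tanφ: φ̇ = rω(d cosθ + r)/(d² + r² + 2dr cosθ).
d² + r² + 2dr cosθ = |CA|² = 0.00442972 m²;  d cosθ + r = -0.065651 m.
|ω_lever| = |0.0674·17.7·-0.065651| / 0.00442972 = 17.678 rad/s.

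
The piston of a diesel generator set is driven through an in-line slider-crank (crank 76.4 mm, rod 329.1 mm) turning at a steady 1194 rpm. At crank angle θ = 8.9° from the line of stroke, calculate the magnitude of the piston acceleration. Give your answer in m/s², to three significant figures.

1440

ω = 2π·1194/60 = 125 rad/s
x(θ) = r cosθ + √(L² − r² sin²θ); with ω constant, a = ω²·d²x/dθ².
d²x/dθ² = −r cosθ − r²(cos2θ)/√u − r⁴ sin²2θ/(4u^{3/2}),  u = L² − r² sin²θ = 0.108167 m².
Substituting r = 0.0764 m, L = 0.3291 m, θ = 8.9°: d²x/dθ² = -0.0924 m.
a = ω²·d²x/dθ² = (125)²·(-0.0924) = -1444.6 m/s²;  |a| = 1444.6 m/s².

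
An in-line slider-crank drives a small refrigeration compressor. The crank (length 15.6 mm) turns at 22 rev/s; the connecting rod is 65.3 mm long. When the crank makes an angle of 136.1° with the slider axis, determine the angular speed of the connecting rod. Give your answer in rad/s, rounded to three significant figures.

24.1

ω = 138.2 rad/s (converted from 22 rev/s).
The rod makes angle φ with the slider axis where L sinφ = r sinθ; differentiating, L cosφ·φ̇ = r ω cosθ.
L cosφ = √(L² − r² sin²θ) = 0.064398 m.
|ω_rod| = r ω |cosθ| / √(L² − r² sin²θ) = 0.0156·138.2·0.72055/0.064398 = 24.128 rad/s.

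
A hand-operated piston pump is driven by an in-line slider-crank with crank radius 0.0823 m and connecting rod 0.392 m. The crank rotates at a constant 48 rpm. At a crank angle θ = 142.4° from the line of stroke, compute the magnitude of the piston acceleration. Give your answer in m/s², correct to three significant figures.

1.53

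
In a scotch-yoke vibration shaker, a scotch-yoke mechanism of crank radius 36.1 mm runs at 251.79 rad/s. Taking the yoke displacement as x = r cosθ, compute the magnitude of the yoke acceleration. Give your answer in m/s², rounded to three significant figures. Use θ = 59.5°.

1160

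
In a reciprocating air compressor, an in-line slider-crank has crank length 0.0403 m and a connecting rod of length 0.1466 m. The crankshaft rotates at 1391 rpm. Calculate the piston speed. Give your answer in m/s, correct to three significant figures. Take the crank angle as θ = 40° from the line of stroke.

4.58

ω = 2π·1391/60 = 145.7 rad/s
For an in-line slider-crank, x = r cosθ + √(L² − r² sin²θ), so v = −rω sinθ·[1 + r cosθ/√(L² − r² sin²θ)].
With r = 0.0403 m, L = 0.1466 m, θ = 40°: √(L² − r² sin²θ) = 0.14429 m.
v = −0.0403·145.7·0.64279·[1 + 0.0403·0.76604/0.14429] = -4.5807 m/s.
|v| = 4.5807 m/s.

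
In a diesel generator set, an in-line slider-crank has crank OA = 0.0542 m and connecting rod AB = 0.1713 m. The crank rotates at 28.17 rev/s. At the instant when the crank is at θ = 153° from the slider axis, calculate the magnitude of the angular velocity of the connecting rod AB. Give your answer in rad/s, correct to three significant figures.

50.4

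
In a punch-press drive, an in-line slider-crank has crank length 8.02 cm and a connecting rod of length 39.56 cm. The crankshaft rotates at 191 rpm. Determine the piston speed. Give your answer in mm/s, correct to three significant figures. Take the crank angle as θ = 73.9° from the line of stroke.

1630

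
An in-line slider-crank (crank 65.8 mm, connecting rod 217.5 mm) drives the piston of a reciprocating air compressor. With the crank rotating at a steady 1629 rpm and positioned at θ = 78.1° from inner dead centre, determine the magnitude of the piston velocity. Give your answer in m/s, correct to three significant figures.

ω = 2π·1629/60 = 170.6 rad/s
For an in-line slider-crank, x = r cosθ + √(L² − r² sin²θ), so v = −rω sinθ·[1 + r cosθ/√(L² − r² sin²θ)].
With r = 0.0658 m, L = 0.2175 m, θ = 78.1°: √(L² − r² sin²θ) = 0.20775 m.
v = −0.0658·170.6·0.97851·[1 + 0.0658·0.20620/0.20775] = -11.701 m/s.
|v| = 11.701 m/s.

11.7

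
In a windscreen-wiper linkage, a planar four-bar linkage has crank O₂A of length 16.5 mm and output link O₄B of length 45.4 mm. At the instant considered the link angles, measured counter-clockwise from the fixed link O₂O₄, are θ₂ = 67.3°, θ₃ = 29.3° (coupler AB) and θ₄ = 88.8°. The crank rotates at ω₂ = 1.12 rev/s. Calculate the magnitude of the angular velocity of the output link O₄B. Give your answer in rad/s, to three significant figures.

1.83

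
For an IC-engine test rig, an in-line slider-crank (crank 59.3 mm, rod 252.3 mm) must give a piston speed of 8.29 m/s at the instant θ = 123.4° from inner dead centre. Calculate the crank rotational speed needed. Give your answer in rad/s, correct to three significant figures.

For an in-line slider-crank, |v_piston| = rω|sinθ|·[1 + r cosθ/√(L² − r² sin²θ)].
With r = 0.0593 m, L = 0.2523 m, θ = 123.4°: the bracketed kinematic factor |dx/dθ| = 0.042974 m.
ω = v/|dx/dθ| = 8.29/0.042974 = 192.91 rad/s.

193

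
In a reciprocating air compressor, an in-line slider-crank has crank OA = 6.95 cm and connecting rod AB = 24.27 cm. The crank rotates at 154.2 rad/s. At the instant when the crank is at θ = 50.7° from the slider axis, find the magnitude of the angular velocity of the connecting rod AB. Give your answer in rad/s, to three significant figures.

ω = 154.2 rad/s
The rod makes angle φ with the slider axis where L sinφ = r sinθ; differentiating, L cosφ·φ̇ = r ω cosθ.
L cosφ = √(L² − r² sin²θ) = 0.23667 m.
|ω_rod| = r ω |cosθ| / √(L² − r² sin²θ) = 0.0695·154.2·0.63338/0.23667 = 28.681 rad/s.

28.7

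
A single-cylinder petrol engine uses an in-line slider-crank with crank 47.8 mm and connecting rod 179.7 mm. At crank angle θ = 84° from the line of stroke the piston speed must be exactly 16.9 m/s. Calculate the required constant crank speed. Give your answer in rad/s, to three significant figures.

346

For an in-line slider-crank, |v_piston| = rω|sinθ|·[1 + r cosθ/√(L² − r² sin²θ)].
With r = 0.0478 m, L = 0.1797 m, θ = 84°: the bracketed kinematic factor |dx/dθ| = 0.048909 m.
ω = v/|dx/dθ| = 16.9/0.048909 = 345.54 rad/s.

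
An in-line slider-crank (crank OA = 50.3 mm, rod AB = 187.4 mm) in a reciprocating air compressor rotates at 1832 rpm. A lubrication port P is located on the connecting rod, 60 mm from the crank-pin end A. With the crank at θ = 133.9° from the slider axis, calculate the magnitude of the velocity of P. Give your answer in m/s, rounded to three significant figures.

ω = 191.8 rad/s.  Crank-pin speed |V_A| = rω = 9.6499 m/s, perpendicular to OA.
Rod angle: sinφ = −(r/L) sinθ ⇒ φ = -11.151°; ω_rod = −rω cosθ/√(L²−r²sin²θ) = +36.393 rad/s.
V_P = V_A + ω_rod × AP, with AP = 0.06 m along the rod.
Components: V_Px = −rω sinθ − a·ω_rod·sinφ = -6.5309 m/s;  V_Py = rω cosθ + a·ω_rod·cosφ = -4.5489 m/s.
|V_P| = √(V_Px² + V_Py²) = 7.959 m/s.

7.96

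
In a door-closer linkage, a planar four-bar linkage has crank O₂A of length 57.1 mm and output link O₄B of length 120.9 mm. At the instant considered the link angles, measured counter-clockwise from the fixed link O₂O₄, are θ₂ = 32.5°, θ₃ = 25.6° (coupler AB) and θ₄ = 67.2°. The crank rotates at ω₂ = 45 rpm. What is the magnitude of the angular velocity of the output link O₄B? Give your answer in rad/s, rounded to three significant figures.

0.403

ω₂ = 4.712 rad/s (from 45 rpm).
Differentiating the loop-closure r₂e^{iθ₂}+r₃e^{iθ₃}=r₁+r₄e^{iθ₄} gives r₂ω₂e^{iθ₂}+r₃ω₃e^{iθ₃}=r₄ω₄e^{iθ₄}.
Eliminating the other unknown: ω₄ = r₂ω₂ sin(θ₂−θ₃) / [r₄ sin(θ₄−θ₃)].
Numerator sine = +0.12014; denominator sine = +0.66393.
Result = 0.0571·4.712·(+0.12014) / (0.1209·(+0.66393)) = +0.40272 rad/s; magnitude 0.40272 rad/s.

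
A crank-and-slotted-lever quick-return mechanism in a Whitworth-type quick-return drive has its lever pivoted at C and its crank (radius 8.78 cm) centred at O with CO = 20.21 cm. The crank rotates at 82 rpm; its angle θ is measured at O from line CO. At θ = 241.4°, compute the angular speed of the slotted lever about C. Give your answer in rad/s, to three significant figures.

0.214

ω = 8.587 rad/s (from 82 rpm).
Crank pin A relative to C: A = (d + r cosθ, r sinθ); lever angle φ = atan2(r sinθ, d + r cosθ).
Differentiating tanφ: φ̇ = rω(d cosθ + r)/(d² + r² + 2dr cosθ).
d² + r² + 2dr cosθ = |CA|² = 0.0315651 m²;  d cosθ + r = -0.0089436 m.
|ω_lever| = |0.0878·8.587·-0.0089436| / 0.0315651 = 0.21362 rad/s.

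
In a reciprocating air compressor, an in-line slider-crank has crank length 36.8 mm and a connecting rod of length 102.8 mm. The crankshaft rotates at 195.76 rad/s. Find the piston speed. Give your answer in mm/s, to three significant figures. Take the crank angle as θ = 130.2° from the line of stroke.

4180

ω = 195.8 rad/s
For an in-line slider-crank, x = r cosθ + √(L² − r² sin²θ), so v = −rω sinθ·[1 + r cosθ/√(L² − r² sin²θ)].
With r = 0.0368 m, L = 0.1028 m, θ = 130.2°: √(L² − r² sin²θ) = 0.098883 m.
v = −0.0368·195.8·0.76380·[1 + 0.0368·-0.64546/0.098883] = -4.1806 m/s.
|v| = 4.1806 m/s = 4180.6 mm/s.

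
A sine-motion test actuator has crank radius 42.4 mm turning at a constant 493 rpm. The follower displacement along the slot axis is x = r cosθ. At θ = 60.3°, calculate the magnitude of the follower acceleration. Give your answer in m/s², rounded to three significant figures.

ω = 51.63 rad/s (from 493 rpm).
x = r cosθ ⇒ ẍ = −rω² cosθ (ω constant).
|a| = rω²|cosθ| = 0.0424·(51.63)²·|cos 60.3°| = 55.992 m/s².

56.0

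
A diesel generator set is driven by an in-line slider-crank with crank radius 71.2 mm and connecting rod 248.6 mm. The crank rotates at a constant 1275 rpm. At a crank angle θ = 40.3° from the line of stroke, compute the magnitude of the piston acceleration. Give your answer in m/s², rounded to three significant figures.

1040

ω = 2π·1275/60 = 133.5 rad/s
x(θ) = r cosθ + √(L² − r² sin²θ); with ω constant, a = ω²·d²x/dθ².
d²x/dθ² = −r cosθ − r²(cos2θ)/√u − r⁴ sin²2θ/(4u^{3/2}),  u = L² − r² sin²θ = 0.0596812 m².
Substituting r = 0.0712 m, L = 0.2486 m, θ = 40.3°: d²x/dθ² = -0.05812 m.
a = ω²·d²x/dθ² = (133.5)²·(-0.05812) = -1036.1 m/s²;  |a| = 1036.1 m/s².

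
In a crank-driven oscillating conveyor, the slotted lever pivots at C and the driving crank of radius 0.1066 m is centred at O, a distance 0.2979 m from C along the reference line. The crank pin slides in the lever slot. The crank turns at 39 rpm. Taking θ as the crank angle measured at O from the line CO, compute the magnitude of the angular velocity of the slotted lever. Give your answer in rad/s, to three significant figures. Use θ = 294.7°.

ω = 4.084 rad/s (from 39 rpm).
Crank pin A relative to C: A = (d + r cosθ, r sinθ); lever angle φ = atan2(r sinθ, d + r cosθ).
Differentiating tanφ: φ̇ = rω(d cosθ + r)/(d² + r² + 2dr cosθ).
d² + r² + 2dr cosθ = |CA|² = 0.126648 m²;  d cosθ + r = +0.23108 m.
|ω_lever| = |0.1066·4.084·+0.23108| / 0.126648 = 0.79437 rad/s.

0.794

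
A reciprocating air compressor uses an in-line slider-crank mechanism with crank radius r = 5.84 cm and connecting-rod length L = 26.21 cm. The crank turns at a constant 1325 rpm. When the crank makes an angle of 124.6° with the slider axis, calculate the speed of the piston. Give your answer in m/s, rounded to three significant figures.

ω = 2π·1325/60 = 138.8 rad/s
For an in-line slider-crank, x = r cosθ + √(L² − r² sin²θ), so v = −rω sinθ·[1 + r cosθ/√(L² − r² sin²θ)].
With r = 0.0584 m, L = 0.2621 m, θ = 124.6°: √(L² − r² sin²θ) = 0.25765 m.
v = −0.0584·138.8·0.82314·[1 + 0.0584·-0.56784/0.25765] = -5.8116 m/s.
|v| = 5.8116 m/s.

5.81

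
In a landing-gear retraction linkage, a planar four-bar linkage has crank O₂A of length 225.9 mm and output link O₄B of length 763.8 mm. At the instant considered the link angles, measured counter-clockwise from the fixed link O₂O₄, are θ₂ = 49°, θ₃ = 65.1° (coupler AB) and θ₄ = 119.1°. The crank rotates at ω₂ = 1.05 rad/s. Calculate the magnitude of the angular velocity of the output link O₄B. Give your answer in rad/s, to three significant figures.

0.106

ω₂ = 1.05 rad/s
Differentiating the loop-closure r₂e^{iθ₂}+r₃e^{iθ₃}=r₁+r₄e^{iθ₄} gives r₂ω₂e^{iθ₂}+r₃ω₃e^{iθ₃}=r₄ω₄e^{iθ₄}.
Eliminating the other unknown: ω₄ = r₂ω₂ sin(θ₂−θ₃) / [r₄ sin(θ₄−θ₃)].
Numerator sine = -0.27731; denominator sine = +0.80902.
Result = 0.2259·1.05·(-0.27731) / (0.7638·(+0.80902)) = -0.10645 rad/s; magnitude 0.10645 rad/s.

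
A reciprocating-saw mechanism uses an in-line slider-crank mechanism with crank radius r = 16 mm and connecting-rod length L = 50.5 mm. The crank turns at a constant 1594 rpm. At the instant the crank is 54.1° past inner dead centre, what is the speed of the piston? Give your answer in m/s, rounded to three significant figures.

2.58

ω = 2π·1594/60 = 166.9 rad/s
For an in-line slider-crank, x = r cosθ + √(L² − r² sin²θ), so v = −rω sinθ·[1 + r cosθ/√(L² − r² sin²θ)].
With r = 0.016 m, L = 0.0505 m, θ = 54.1°: √(L² − r² sin²θ) = 0.048809 m.
v = −0.016·166.9·0.81004·[1 + 0.016·0.58637/0.048809] = -2.5793 m/s.
|v| = 2.5793 m/s.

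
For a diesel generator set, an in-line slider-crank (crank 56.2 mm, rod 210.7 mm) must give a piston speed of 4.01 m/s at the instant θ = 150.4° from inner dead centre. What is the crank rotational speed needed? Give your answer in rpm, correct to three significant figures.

1800

For an in-line slider-crank, |v_piston| = rω|sinθ|·[1 + r cosθ/√(L² − r² sin²θ)].
With r = 0.0562 m, L = 0.2107 m, θ = 150.4°: the bracketed kinematic factor |dx/dθ| = 0.021265 m.
ω = v/|dx/dθ| = 4.01/0.021265 = 188.57 rad/s.
N = 60ω/(2π) = 1800.7 rpm.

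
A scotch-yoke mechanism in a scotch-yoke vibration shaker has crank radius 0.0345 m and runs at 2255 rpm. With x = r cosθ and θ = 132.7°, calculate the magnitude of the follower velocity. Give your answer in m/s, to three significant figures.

ω = 236.1 rad/s (from 2255 rpm).
x = r cosθ ⇒ ẋ = −rω sinθ.
|v| = rω|sinθ| = 0.0345·236.1·|sin 132.7°| = 5.9873 m/s.

5.99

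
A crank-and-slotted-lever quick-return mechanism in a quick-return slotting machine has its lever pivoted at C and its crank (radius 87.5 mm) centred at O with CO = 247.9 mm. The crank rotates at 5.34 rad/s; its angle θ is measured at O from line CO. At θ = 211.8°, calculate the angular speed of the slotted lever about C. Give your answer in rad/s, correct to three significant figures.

1.79

ω = 5.34 rad/s
Crank pin A relative to C: A = (d + r cosθ, r sinθ); lever angle φ = atan2(r sinθ, d + r cosθ).
Differentiating tanφ: φ̇ = rω(d cosθ + r)/(d² + r² + 2dr cosθ).
d² + r² + 2dr cosθ = |CA|² = 0.0322402 m²;  d cosθ + r = -0.12319 m.
|ω_lever| = |0.0875·5.34·-0.12319| / 0.0322402 = 1.7853 rad/s.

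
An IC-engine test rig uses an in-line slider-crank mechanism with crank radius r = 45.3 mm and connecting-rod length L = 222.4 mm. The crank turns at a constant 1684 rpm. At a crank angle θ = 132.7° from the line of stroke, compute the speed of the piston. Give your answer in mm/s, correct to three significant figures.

5050

ω = 2π·1684/60 = 176.3 rad/s
For an in-line slider-crank, x = r cosθ + √(L² − r² sin²θ), so v = −rω sinθ·[1 + r cosθ/√(L² − r² sin²θ)].
With r = 0.0453 m, L = 0.2224 m, θ = 132.7°: √(L² − r² sin²θ) = 0.21989 m.
v = −0.0453·176.3·0.73491·[1 + 0.0453·-0.67816/0.21989] = -5.0507 m/s.
|v| = 5.0507 m/s = 5050.7 mm/s.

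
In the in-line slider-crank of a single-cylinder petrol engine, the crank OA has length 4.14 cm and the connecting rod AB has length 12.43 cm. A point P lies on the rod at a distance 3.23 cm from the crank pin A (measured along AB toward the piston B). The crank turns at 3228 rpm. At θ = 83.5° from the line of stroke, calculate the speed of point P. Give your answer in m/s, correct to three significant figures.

ω = 338 rad/s.  Crank-pin speed |V_A| = rω = 13.995 m/s, perpendicular to OA.
Rod angle: sinφ = −(r/L) sinθ ⇒ φ = -19.325°; ω_rod = −rω cosθ/√(L²−r²sin²θ) = -13.506 rad/s.
V_P = V_A + ω_rod × AP, with AP = 0.0323 m along the rod.
Components: V_Px = −rω sinθ − a·ω_rod·sinφ = -14.049 m/s;  V_Py = rω cosθ + a·ω_rod·cosφ = +1.1726 m/s.
|V_P| = √(V_Px² + V_Py²) = 14.098 m/s.

14.1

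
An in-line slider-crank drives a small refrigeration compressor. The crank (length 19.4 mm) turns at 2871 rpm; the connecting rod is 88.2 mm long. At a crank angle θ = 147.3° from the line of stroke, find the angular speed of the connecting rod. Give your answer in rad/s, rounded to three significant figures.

ω = 300.7 rad/s (converted from 2871 rpm).
The rod makes angle φ with the slider axis where L sinφ = r sinθ; differentiating, L cosφ·φ̇ = r ω cosθ.
L cosφ = √(L² − r² sin²θ) = 0.087575 m.
|ω_rod| = r ω |cosθ| / √(L² − r² sin²θ) = 0.0194·300.7·0.84151/0.087575 = 56.046 rad/s.

56.0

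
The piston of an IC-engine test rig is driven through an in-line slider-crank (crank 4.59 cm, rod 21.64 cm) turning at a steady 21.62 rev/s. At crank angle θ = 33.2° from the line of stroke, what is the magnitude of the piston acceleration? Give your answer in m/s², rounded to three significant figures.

783

ω = 2π·21.6 = 135.8 rad/s
x(θ) = r cosθ + √(L² − r² sin²θ); with ω constant, a = ω²·d²x/dθ².
d²x/dθ² = −r cosθ − r²(cos2θ)/√u − r⁴ sin²2θ/(4u^{3/2}),  u = L² − r² sin²θ = 0.0461973 m².
Substituting r = 0.0459 m, L = 0.2164 m, θ = 33.2°: d²x/dθ² = -0.042426 m.
a = ω²·d²x/dθ² = (135.8)²·(-0.042426) = -782.89 m/s²;  |a| = 782.89 m/s².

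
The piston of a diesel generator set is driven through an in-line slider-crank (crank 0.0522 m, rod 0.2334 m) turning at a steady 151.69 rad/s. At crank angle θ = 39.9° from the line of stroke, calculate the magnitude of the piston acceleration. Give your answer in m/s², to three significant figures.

ω = 151.7 rad/s
x(θ) = r cosθ + √(L² − r² sin²θ); with ω constant, a = ω²·d²x/dθ².
d²x/dθ² = −r cosθ − r²(cos2θ)/√u − r⁴ sin²2θ/(4u^{3/2}),  u = L² − r² sin²θ = 0.0533544 m².
Substituting r = 0.0522 m, L = 0.2334 m, θ = 39.9°: d²x/dθ² = -0.042281 m.
a = ω²·d²x/dθ² = (151.7)²·(-0.042281) = -972.88 m/s²;  |a| = 972.88 m/s².

973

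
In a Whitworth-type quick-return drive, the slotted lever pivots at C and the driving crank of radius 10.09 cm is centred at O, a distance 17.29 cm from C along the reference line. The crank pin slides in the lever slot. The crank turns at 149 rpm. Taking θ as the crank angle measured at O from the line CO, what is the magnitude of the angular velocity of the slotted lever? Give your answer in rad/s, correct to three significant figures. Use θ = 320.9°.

ω = 15.6 rad/s (from 149 rpm).
Crank pin A relative to C: A = (d + r cosθ, r sinθ); lever angle φ = atan2(r sinθ, d + r cosθ).
Differentiating tanφ: φ̇ = rω(d cosθ + r)/(d² + r² + 2dr cosθ).
d² + r² + 2dr cosθ = |CA|² = 0.0671524 m²;  d cosθ + r = +0.23508 m.
|ω_lever| = |0.1009·15.6·+0.23508| / 0.0671524 = 5.5113 rad/s.

5.51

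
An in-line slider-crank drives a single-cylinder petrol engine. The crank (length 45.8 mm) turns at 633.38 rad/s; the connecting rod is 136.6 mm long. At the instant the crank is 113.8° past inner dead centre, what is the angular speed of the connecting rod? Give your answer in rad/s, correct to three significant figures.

90.0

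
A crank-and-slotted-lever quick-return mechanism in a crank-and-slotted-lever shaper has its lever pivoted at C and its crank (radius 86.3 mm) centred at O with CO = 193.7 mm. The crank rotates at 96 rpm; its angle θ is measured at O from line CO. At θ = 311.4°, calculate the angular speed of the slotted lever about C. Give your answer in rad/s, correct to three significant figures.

ω = 10.05 rad/s (from 96 rpm).
Crank pin A relative to C: A = (d + r cosθ, r sinθ); lever angle φ = atan2(r sinθ, d + r cosθ).
Differentiating tanφ: φ̇ = rω(d cosθ + r)/(d² + r² + 2dr cosθ).
d² + r² + 2dr cosθ = |CA|² = 0.0670768 m²;  d cosθ + r = +0.2144 m.
|ω_lever| = |0.0863·10.05·+0.2144| / 0.0670768 = 2.773 rad/s.

2.77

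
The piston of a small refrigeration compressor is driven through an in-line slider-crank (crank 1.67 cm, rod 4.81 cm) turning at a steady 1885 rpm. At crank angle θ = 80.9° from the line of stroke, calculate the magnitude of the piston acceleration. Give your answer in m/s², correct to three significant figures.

ω = 2π·1885/60 = 197.4 rad/s
x(θ) = r cosθ + √(L² − r² sin²θ); with ω constant, a = ω²·d²x/dθ².
d²x/dθ² = −r cosθ − r²(cos2θ)/√u − r⁴ sin²2θ/(4u^{3/2}),  u = L² − r² sin²θ = 0.0020417 m².
Substituting r = 0.0167 m, L = 0.0481 m, θ = 80.9°: d²x/dθ² = +0.0032016 m.
a = ω²·d²x/dθ² = (197.4)²·(+0.0032016) = +124.75 m/s²;  |a| = 124.75 m/s².

125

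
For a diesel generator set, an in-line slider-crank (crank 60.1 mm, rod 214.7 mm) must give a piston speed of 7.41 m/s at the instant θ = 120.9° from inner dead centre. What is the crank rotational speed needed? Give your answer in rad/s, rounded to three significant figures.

For an in-line slider-crank, |v_piston| = rω|sinθ|·[1 + r cosθ/√(L² − r² sin²θ)].
With r = 0.0601 m, L = 0.2147 m, θ = 120.9°: the bracketed kinematic factor |dx/dθ| = 0.043933 m.
ω = v/|dx/dθ| = 7.41/0.043933 = 168.67 rad/s.

169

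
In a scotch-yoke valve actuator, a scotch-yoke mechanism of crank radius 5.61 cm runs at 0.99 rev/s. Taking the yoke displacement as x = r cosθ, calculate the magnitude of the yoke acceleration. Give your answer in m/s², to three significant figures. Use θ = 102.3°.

0.462

ω = 6.22 rad/s (from 0.99 rev/s).
x = r cosθ ⇒ ẍ = −rω² cosθ (ω constant).
|a| = rω²|cosθ| = 0.0561·(6.22)²·|cos 102.3°| = 0.46242 m/s².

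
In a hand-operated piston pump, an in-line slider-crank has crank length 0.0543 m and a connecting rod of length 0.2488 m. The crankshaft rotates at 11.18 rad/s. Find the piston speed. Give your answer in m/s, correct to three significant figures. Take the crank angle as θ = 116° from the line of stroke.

ω = 11.18 rad/s
For an in-line slider-crank, x = r cosθ + √(L² − r² sin²θ), so v = −rω sinθ·[1 + r cosθ/√(L² − r² sin²θ)].
With r = 0.0543 m, L = 0.2488 m, θ = 116°: √(L² − r² sin²θ) = 0.24397 m.
v = −0.0543·11.18·0.89879·[1 + 0.0543·-0.43837/0.24397] = -0.4924 m/s.
|v| = 0.4924 m/s.

0.492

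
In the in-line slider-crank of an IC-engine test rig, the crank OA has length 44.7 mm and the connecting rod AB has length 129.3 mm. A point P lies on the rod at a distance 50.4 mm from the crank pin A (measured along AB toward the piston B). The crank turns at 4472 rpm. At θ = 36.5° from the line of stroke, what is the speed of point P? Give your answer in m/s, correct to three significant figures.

ω = 468.3 rad/s.  Crank-pin speed |V_A| = rω = 20.933 m/s, perpendicular to OA.
Rod angle: sinφ = −(r/L) sinθ ⇒ φ = -11.867°; ω_rod = −rω cosθ/√(L²−r²sin²θ) = -132.98 rad/s.
V_P = V_A + ω_rod × AP, with AP = 0.0504 m along the rod.
Components: V_Px = −rω sinθ − a·ω_rod·sinφ = -13.83 m/s;  V_Py = rω cosθ + a·ω_rod·cosφ = +10.268 m/s.
|V_P| = √(V_Px² + V_Py²) = 17.225 m/s.

17.2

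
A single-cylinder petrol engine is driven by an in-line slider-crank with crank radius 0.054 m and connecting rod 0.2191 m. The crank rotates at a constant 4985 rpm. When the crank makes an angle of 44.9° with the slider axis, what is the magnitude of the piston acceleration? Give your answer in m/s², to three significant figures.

10500

ω = 2π·4985/60 = 522 rad/s
x(θ) = r cosθ + √(L² − r² sin²θ); with ω constant, a = ω²·d²x/dθ².
d²x/dθ² = −r cosθ − r²(cos2θ)/√u − r⁴ sin²2θ/(4u^{3/2}),  u = L² − r² sin²θ = 0.0465519 m².
Substituting r = 0.054 m, L = 0.2191 m, θ = 44.9°: d²x/dθ² = -0.038509 m.
a = ω²·d²x/dθ² = (522)²·(-0.038509) = -10494 m/s²;  |a| = 10494 m/s².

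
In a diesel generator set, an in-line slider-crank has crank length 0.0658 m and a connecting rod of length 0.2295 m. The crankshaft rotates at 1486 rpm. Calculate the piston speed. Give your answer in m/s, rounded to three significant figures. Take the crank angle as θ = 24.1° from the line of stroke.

ω = 2π·1486/60 = 155.6 rad/s
For an in-line slider-crank, x = r cosθ + √(L² − r² sin²θ), so v = −rω sinθ·[1 + r cosθ/√(L² − r² sin²θ)].
With r = 0.0658 m, L = 0.2295 m, θ = 24.1°: √(L² − r² sin²θ) = 0.22792 m.
v = −0.0658·155.6·0.40833·[1 + 0.0658·0.91283/0.22792] = -5.2829 m/s.
|v| = 5.2829 m/s.

5.28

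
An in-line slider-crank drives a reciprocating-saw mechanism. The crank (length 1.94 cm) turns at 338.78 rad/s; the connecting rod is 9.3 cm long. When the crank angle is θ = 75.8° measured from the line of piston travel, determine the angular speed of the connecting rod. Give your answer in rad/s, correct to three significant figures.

17.7

ω = 338.8 rad/s
The rod makes angle φ with the slider axis where L sinφ = r sinθ; differentiating, L cosφ·φ̇ = r ω cosθ.
L cosφ = √(L² − r² sin²θ) = 0.091078 m.
|ω_rod| = r ω |cosθ| / √(L² − r² sin²θ) = 0.0194·338.8·0.24531/0.091078 = 17.702 rad/s.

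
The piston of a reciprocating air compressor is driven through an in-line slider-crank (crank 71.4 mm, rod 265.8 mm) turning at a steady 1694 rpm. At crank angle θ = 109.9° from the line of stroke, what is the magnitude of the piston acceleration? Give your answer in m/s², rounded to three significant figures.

ω = 2π·1694/60 = 177.4 rad/s
x(θ) = r cosθ + √(L² − r² sin²θ); with ω constant, a = ω²·d²x/dθ².
d²x/dθ² = −r cosθ − r²(cos2θ)/√u − r⁴ sin²2θ/(4u^{3/2}),  u = L² − r² sin²θ = 0.0661423 m².
Substituting r = 0.0714 m, L = 0.2658 m, θ = 109.9°: d²x/dθ² = +0.039376 m.
a = ω²·d²x/dθ² = (177.4)²·(+0.039376) = +1239.1 m/s²;  |a| = 1239.1 m/s².

1240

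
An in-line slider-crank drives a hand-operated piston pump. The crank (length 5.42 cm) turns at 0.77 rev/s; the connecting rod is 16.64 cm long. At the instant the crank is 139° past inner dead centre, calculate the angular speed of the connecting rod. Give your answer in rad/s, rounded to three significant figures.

1.22

ω = 4.838 rad/s (converted from 0.77 rev/s).
The rod makes angle φ with the slider axis where L sinφ = r sinθ; differentiating, L cosφ·φ̇ = r ω cosθ.
L cosφ = √(L² − r² sin²θ) = 0.16256 m.
|ω_rod| = r ω |cosθ| / √(L² − r² sin²θ) = 0.0542·4.838·0.75471/0.16256 = 1.2174 rad/s.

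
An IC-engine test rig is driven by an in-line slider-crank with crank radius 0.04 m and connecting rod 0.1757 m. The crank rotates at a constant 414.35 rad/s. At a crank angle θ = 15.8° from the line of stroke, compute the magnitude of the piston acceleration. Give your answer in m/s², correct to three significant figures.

7950

ω = 414.4 rad/s
x(θ) = r cosθ + √(L² − r² sin²θ); with ω constant, a = ω²·d²x/dθ².
d²x/dθ² = −r cosθ − r²(cos2θ)/√u − r⁴ sin²2θ/(4u^{3/2}),  u = L² − r² sin²θ = 0.0307519 m².
Substituting r = 0.04 m, L = 0.1757 m, θ = 15.8°: d²x/dθ² = -0.046292 m.
a = ω²·d²x/dθ² = (414.4)²·(-0.046292) = -7947.8 m/s²;  |a| = 7947.8 m/s².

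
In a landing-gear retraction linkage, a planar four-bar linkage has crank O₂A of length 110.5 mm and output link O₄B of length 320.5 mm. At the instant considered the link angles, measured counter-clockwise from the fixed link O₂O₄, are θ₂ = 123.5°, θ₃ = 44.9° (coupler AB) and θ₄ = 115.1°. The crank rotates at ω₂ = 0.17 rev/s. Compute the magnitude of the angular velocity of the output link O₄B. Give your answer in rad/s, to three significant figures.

ω₂ = 1.068 rad/s (from 0.17 rev/s).
Differentiating the loop-closure r₂e^{iθ₂}+r₃e^{iθ₃}=r₁+r₄e^{iθ₄} gives r₂ω₂e^{iθ₂}+r₃ω₃e^{iθ₃}=r₄ω₄e^{iθ₄}.
Eliminating the other unknown: ω₄ = r₂ω₂ sin(θ₂−θ₃) / [r₄ sin(θ₄−θ₃)].
Numerator sine = +0.98027; denominator sine = +0.94088.
Result = 0.1105·1.068·(+0.98027) / (0.3205·(+0.94088)) = +0.38368 rad/s; magnitude 0.38368 rad/s.

0.384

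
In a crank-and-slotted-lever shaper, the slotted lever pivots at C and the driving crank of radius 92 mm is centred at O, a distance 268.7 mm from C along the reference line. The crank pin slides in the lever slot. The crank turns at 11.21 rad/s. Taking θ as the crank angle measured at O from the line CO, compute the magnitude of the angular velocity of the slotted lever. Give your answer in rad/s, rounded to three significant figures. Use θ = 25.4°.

2.75

ω = 11.21 rad/s
Crank pin A relative to C: A = (d + r cosθ, r sinθ); lever angle φ = atan2(r sinθ, d + r cosθ).
Differentiating tanφ: φ̇ = rω(d cosθ + r)/(d² + r² + 2dr cosθ).
d² + r² + 2dr cosθ = |CA|² = 0.125325 m²;  d cosθ + r = +0.33473 m.
|ω_lever| = |0.092·11.21·+0.33473| / 0.125325 = 2.7545 rad/s.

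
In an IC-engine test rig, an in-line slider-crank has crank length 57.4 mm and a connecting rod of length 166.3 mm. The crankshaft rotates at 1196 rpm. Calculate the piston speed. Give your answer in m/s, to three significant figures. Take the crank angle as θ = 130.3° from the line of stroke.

4.21

ω = 2π·1196/60 = 125.2 rad/s
For an in-line slider-crank, x = r cosθ + √(L² − r² sin²θ), so v = −rω sinθ·[1 + r cosθ/√(L² − r² sin²θ)].
With r = 0.0574 m, L = 0.1663 m, θ = 130.3°: √(L² − r² sin²θ) = 0.16043 m.
v = −0.0574·125.2·0.76267·[1 + 0.0574·-0.64679/0.16043] = -4.2141 m/s.
|v| = 4.2141 m/s.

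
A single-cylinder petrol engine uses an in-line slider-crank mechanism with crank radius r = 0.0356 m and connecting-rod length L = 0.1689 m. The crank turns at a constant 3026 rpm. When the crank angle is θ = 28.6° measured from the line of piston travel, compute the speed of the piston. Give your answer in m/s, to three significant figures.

6.40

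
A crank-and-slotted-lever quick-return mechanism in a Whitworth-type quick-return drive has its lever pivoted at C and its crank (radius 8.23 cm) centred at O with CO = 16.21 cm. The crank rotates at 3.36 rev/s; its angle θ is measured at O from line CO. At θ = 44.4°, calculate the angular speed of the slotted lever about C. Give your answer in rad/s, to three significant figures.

6.61

ω = 21.11 rad/s (from 3.36 rev/s).
Crank pin A relative to C: A = (d + r cosθ, r sinθ); lever angle φ = atan2(r sinθ, d + r cosθ).
Differentiating tanφ: φ̇ = rω(d cosθ + r)/(d² + r² + 2dr cosθ).
d² + r² + 2dr cosθ = |CA|² = 0.052113 m²;  d cosθ + r = +0.19812 m.
|ω_lever| = |0.0823·21.11·+0.19812| / 0.052113 = 6.6053 rad/s.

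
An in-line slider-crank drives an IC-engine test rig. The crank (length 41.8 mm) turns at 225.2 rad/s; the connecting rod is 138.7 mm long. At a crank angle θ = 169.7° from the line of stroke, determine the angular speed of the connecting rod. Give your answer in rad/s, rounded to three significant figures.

ω = 225.2 rad/s
The rod makes angle φ with the slider axis where L sinφ = r sinθ; differentiating, L cosφ·φ̇ = r ω cosθ.
L cosφ = √(L² − r² sin²θ) = 0.1385 m.
|ω_rod| = r ω |cosθ| / √(L² − r² sin²θ) = 0.0418·225.2·0.98389/0.1385 = 66.872 rad/s.

66.9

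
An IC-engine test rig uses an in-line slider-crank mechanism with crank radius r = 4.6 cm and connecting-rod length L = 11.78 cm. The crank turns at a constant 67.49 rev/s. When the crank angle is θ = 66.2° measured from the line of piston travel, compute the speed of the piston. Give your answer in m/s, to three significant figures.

ω = 2π·67.5 = 424.1 rad/s
For an in-line slider-crank, x = r cosθ + √(L² − r² sin²θ), so v = −rω sinθ·[1 + r cosθ/√(L² − r² sin²θ)].
With r = 0.046 m, L = 0.1178 m, θ = 66.2°: √(L² − r² sin²θ) = 0.11002 m.
v = −0.046·424.1·0.91496·[1 + 0.046·0.40355/0.11002] = -20.859 m/s.
|v| = 20.859 m/s.

20.9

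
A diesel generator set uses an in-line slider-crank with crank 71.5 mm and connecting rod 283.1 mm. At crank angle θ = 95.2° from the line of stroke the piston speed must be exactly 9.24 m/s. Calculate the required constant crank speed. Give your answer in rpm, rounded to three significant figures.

For an in-line slider-crank, |v_piston| = rω|sinθ|·[1 + r cosθ/√(L² − r² sin²θ)].
With r = 0.0715 m, L = 0.2831 m, θ = 95.2°: the bracketed kinematic factor |dx/dθ| = 0.069522 m.
ω = v/|dx/dθ| = 9.24/0.069522 = 132.91 rad/s.
N = 60ω/(2π) = 1269.2 rpm.

1270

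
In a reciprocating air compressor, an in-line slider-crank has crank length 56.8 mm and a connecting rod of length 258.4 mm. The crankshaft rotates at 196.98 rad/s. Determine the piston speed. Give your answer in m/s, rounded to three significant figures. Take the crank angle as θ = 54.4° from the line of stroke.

ω = 197 rad/s
For an in-line slider-crank, x = r cosθ + √(L² − r² sin²θ), so v = −rω sinθ·[1 + r cosθ/√(L² − r² sin²θ)].
With r = 0.0568 m, L = 0.2584 m, θ = 54.4°: √(L² − r² sin²θ) = 0.25424 m.
v = −0.0568·197·0.81310·[1 + 0.0568·0.58212/0.25424] = -10.28 m/s.
|v| = 10.28 m/s.

10.3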